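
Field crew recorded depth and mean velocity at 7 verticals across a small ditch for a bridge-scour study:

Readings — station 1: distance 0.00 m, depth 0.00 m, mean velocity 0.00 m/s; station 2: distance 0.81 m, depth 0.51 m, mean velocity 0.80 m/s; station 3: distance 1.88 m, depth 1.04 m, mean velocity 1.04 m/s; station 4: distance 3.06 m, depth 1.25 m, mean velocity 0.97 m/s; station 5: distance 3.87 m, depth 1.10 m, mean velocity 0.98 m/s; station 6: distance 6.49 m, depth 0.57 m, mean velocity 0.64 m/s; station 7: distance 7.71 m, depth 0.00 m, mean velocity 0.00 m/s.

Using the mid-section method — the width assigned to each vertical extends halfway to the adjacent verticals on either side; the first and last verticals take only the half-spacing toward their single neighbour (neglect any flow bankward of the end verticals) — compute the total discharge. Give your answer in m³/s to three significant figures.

w_2 = (1.88 − 0.00)/2 = 0.94 m; q_2 = 0.80 × 0.51 × 0.94 = 0.3835 m³/s
w_3 = (3.06 − 0.81)/2 = 1.125 m; q_3 = 1.04 × 1.04 × 1.125 = 1.217 m³/s
w_4 = (3.87 − 1.88)/2 = 0.995 m; q_4 = 0.97 × 1.25 × 0.995 = 1.206 m³/s
w_5 = (6.49 − 3.06)/2 = 1.715 m; q_5 = 0.98 × 1.10 × 1.715 = 1.849 m³/s
w_6 = (7.71 − 3.87)/2 = 1.92 m; q_6 = 0.64 × 0.57 × 1.92 = 0.7004 m³/s
Stations 1, 7 contribute zero (depth or velocity is 0).
Q = Σ qᵢ = 5.356 m³/s

5.36 m³/s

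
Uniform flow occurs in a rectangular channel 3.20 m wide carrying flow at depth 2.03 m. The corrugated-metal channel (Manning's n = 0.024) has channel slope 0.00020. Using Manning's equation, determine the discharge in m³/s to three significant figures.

A = b·y = 3.20 × 2.03 = 6.496 m²
P = b + 2y = 3.20 + 2×2.03 = 7.260 m
R = A/P = 6.496/7.260 = 0.8948 m
Q = (1/n)·A·R^(2/3)·S^(1/2) = (1/0.024) × 6.496 × 0.8948^(2/3) × 0.00020^(1/2) = 3.554 m³/s

3.55 m³/s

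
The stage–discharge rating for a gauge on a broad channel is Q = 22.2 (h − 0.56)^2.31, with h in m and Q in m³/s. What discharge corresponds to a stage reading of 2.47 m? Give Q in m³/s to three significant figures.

99.0 m³/s

Q = 22.2 × (2.47 − 0.56)^2.31 = 22.2 × 1.91^2.31 = 98.98 m³/s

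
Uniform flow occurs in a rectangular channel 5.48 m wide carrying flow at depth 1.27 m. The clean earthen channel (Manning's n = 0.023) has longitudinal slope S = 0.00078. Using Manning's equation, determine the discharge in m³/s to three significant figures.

A = b·y = 5.48 × 1.27 = 6.960 m²
P = b + 2y = 5.48 + 2×1.27 = 8.020 m
R = A/P = 6.960/8.020 = 0.8678 m
Q = (1/n)·A·R^(2/3)·S^(1/2) = (1/0.023) × 6.960 × 0.8678^(2/3) × 0.00078^(1/2) = 7.689 m³/s

7.69 m³/s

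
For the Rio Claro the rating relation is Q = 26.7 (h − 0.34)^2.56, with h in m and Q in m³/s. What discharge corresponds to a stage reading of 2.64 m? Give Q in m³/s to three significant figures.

Q = 26.7 × (2.64 − 0.34)^2.56 = 26.7 × 2.3^2.56 = 225.2 m³/s

225 m³/s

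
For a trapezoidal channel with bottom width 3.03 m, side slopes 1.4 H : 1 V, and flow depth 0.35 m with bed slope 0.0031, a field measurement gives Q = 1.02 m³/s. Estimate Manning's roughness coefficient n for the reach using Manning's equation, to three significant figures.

A = (b + z·y)·y = (3.03 + 1.4×0.35)×0.35 = 1.232 m²
P = b + 2y√(1+z²) = 3.03 + 2×0.35×√(1+1.4²) = 4.234 m
R = A/P = 1.232/4.234 = 0.2910 m
n = (1/Q)·A·R^(2/3)·S^(1/2) = (1/1.02) × 1.232 × 0.4391 × 0.05568 = 0.02953

0.0295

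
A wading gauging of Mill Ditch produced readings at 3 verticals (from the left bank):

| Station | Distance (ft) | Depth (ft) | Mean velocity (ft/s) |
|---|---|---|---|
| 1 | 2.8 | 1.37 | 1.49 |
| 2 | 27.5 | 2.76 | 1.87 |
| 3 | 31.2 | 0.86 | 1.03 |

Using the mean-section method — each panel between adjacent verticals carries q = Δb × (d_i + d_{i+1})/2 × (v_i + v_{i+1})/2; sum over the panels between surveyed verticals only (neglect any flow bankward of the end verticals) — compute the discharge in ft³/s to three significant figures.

Panel 1-2: Δb = 24.7 ft, d̄ = (1.37+2.76)/2 = 2.065, v̄ = (1.49+1.87)/2 = 1.68 → q = 24.7×2.065×1.68 = 85.69 ft³/s
Panel 2-3: Δb = 3.7 ft, d̄ = (2.76+0.86)/2 = 1.81, v̄ = (1.87+1.03)/2 = 1.45 → q = 3.7×1.81×1.45 = 9.711 ft³/s
Q = Σ q = 95.40 ft³/s

95.4 ft³/s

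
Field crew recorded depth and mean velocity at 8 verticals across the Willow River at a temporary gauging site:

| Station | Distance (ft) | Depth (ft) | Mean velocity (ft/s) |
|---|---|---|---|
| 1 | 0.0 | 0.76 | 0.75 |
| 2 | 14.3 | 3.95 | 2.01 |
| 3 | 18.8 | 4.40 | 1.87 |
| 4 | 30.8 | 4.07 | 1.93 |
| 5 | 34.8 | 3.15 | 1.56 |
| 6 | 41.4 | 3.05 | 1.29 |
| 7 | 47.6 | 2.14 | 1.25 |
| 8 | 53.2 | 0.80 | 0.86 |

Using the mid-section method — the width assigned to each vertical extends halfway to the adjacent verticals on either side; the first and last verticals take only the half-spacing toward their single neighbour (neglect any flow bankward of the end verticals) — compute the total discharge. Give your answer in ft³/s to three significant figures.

278 ft³/s

w_1 = (14.3 − 0.0)/2 = 7.15 ft; q_1 = 0.75 × 0.76 × 7.15 = 4.076 ft³/s
w_2 = (18.8 − 0.0)/2 = 9.4 ft; q_2 = 2.01 × 3.95 × 9.4 = 74.63 ft³/s
w_3 = (30.8 − 14.3)/2 = 8.25 ft; q_3 = 1.87 × 4.40 × 8.25 = 67.88 ft³/s
w_4 = (34.8 − 18.8)/2 = 8 ft; q_4 = 1.93 × 4.07 × 8 = 62.84 ft³/s
w_5 = (41.4 − 30.8)/2 = 5.3 ft; q_5 = 1.56 × 3.15 × 5.3 = 26.04 ft³/s
w_6 = (47.6 − 34.8)/2 = 6.4 ft; q_6 = 1.29 × 3.05 × 6.4 = 25.18 ft³/s
w_7 = (53.2 − 41.4)/2 = 5.9 ft; q_7 = 1.25 × 2.14 × 5.9 = 15.78 ft³/s
w_8 = (53.2 − 47.6)/2 = 2.8 ft; q_8 = 0.86 × 0.80 × 2.8 = 1.926 ft³/s
Q = Σ qᵢ = 278.4 ft³/s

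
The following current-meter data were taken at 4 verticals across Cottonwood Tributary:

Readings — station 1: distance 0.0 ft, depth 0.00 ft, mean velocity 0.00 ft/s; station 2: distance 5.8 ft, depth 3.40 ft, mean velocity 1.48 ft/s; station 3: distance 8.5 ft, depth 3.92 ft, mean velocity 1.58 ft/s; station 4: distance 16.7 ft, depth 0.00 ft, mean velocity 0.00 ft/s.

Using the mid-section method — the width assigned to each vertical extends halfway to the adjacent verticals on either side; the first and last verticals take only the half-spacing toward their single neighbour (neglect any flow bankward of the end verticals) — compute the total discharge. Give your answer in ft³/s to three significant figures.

w_2 = (8.5 − 0.0)/2 = 4.25 ft; q_2 = 1.48 × 3.40 × 4.25 = 21.39 ft³/s
w_3 = (16.7 − 5.8)/2 = 5.45 ft; q_3 = 1.58 × 3.92 × 5.45 = 33.76 ft³/s
Stations 1, 4 contribute zero (depth or velocity is 0).
Q = Σ qᵢ = 55.14 ft³/s

55.1 ft³/s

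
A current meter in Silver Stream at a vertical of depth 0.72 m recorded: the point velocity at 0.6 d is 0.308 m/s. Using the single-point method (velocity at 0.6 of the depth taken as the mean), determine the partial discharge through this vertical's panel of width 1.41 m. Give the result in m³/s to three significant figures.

v̄ = v₀.₆ = 0.308 m/s
q = v̄ × d × w = 0.3080 × 0.72 × 1.41 = 0.3127 m³/s

0.313 m³/s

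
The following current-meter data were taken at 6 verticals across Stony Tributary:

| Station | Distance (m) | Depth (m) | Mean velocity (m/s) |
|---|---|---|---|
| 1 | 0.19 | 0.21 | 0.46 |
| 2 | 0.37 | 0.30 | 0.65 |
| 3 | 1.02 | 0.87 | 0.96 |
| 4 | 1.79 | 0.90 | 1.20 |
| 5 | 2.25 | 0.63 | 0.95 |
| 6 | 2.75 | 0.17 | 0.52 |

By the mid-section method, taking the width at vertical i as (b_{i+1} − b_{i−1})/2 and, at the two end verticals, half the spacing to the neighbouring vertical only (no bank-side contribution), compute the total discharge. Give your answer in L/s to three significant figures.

1660 L/s

w_1 = (0.37 − 0.19)/2 = 0.09 m; q_1 = 0.46 × 0.21 × 0.09 = 0.008694 m³/s
w_2 = (1.02 − 0.19)/2 = 0.415 m; q_2 = 0.65 × 0.30 × 0.415 = 0.08093 m³/s
w_3 = (1.79 − 0.37)/2 = 0.71 m; q_3 = 0.96 × 0.87 × 0.71 = 0.5930 m³/s
w_4 = (2.25 − 1.02)/2 = 0.615 m; q_4 = 1.20 × 0.90 × 0.615 = 0.6642 m³/s
w_5 = (2.75 − 1.79)/2 = 0.48 m; q_5 = 0.95 × 0.63 × 0.48 = 0.2873 m³/s
w_6 = (2.75 − 2.25)/2 = 0.25 m; q_6 = 0.52 × 0.17 × 0.25 = 0.02210 m³/s
Q = Σ qᵢ = 1.656 m³/s
= 1.656 × 1000 = 1656 L/s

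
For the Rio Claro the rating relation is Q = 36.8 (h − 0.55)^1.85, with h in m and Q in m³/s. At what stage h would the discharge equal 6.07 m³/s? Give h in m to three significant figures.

h − h₀ = (Q/C)^(1/b) = (6.07/36.8)^(1/1.85) = 0.3775 m
h = 0.55 + 0.3775 = 0.9275 m

0.928 m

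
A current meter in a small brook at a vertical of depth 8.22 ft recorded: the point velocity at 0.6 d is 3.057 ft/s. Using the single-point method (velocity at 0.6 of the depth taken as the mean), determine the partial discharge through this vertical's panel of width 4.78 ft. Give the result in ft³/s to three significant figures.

120 ft³/s

v̄ = v₀.₆ = 3.057 ft/s
q = v̄ × d × w = 3.057 × 8.22 × 4.78 = 120.1 ft³/s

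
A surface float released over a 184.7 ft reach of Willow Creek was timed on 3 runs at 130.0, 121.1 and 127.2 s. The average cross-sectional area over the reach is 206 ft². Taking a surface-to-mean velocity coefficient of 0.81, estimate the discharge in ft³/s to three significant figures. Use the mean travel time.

244 ft³/s

t̄ = (130.0 + 121.1 + 127.2) / 3 = 126.1 s
v_surface = L / t̄ = 184.7 / 126.1 = 1.465 ft/s
v_mean = 0.81 × 1.465 = 1.186 ft/s
Q = A × v_mean = 206 × 1.186 = 244.4 ft³/s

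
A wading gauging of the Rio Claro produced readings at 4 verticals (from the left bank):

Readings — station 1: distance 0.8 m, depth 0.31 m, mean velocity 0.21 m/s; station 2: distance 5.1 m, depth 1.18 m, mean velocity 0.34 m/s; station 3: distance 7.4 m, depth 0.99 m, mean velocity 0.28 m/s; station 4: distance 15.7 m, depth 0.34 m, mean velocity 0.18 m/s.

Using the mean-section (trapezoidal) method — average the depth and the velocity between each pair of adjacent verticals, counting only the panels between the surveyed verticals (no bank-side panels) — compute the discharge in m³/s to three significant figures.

2.92 m³/s

Panel 1-2: Δb = 4.3 m, d̄ = (0.31+1.18)/2 = 0.745, v̄ = (0.21+0.34)/2 = 0.275 → q = 4.3×0.745×0.275 = 0.8810 m³/s
Panel 2-3: Δb = 2.3 m, d̄ = (1.18+0.99)/2 = 1.085, v̄ = (0.34+0.28)/2 = 0.31 → q = 2.3×1.085×0.31 = 0.7736 m³/s
Panel 3-4: Δb = 8.3 m, d̄ = (0.99+0.34)/2 = 0.665, v̄ = (0.28+0.18)/2 = 0.23 → q = 8.3×0.665×0.23 = 1.269 m³/s
Q = Σ q = 2.924 m³/s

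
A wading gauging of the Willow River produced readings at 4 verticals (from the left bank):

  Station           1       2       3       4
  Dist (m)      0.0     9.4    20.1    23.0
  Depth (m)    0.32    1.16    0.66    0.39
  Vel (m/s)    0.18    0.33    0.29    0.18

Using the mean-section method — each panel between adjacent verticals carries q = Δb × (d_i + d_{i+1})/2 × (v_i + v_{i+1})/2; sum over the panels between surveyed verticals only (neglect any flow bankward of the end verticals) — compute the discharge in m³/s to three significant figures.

Panel 1-2: Δb = 9.4 m, d̄ = (0.32+1.16)/2 = 0.74, v̄ = (0.18+0.33)/2 = 0.255 → q = 9.4×0.74×0.255 = 1.774 m³/s
Panel 2-3: Δb = 10.7 m, d̄ = (1.16+0.66)/2 = 0.91, v̄ = (0.33+0.29)/2 = 0.31 → q = 10.7×0.91×0.31 = 3.018 m³/s
Panel 3-4: Δb = 2.9 m, d̄ = (0.66+0.39)/2 = 0.525, v̄ = (0.29+0.18)/2 = 0.235 → q = 2.9×0.525×0.235 = 0.3578 m³/s
Q = Σ q = 5.150 m³/s

5.15 m³/s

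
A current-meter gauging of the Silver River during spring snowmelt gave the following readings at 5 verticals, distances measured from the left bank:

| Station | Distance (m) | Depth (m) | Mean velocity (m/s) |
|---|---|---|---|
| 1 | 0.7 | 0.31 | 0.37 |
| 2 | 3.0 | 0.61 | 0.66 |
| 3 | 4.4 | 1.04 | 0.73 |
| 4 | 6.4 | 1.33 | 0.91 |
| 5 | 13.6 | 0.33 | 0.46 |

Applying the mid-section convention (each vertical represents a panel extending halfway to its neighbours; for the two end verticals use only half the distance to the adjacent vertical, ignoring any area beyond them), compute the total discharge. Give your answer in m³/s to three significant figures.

w_1 = (3.0 − 0.7)/2 = 1.15 m; q_1 = 0.37 × 0.31 × 1.15 = 0.1319 m³/s
w_2 = (4.4 − 0.7)/2 = 1.85 m; q_2 = 0.66 × 0.61 × 1.85 = 0.7448 m³/s
w_3 = (6.4 − 3.0)/2 = 1.7 m; q_3 = 0.73 × 1.04 × 1.7 = 1.291 m³/s
w_4 = (13.6 − 4.4)/2 = 4.6 m; q_4 = 0.91 × 1.33 × 4.6 = 5.567 m³/s
w_5 = (13.6 − 6.4)/2 = 3.6 m; q_5 = 0.46 × 0.33 × 3.6 = 0.5465 m³/s
Q = Σ qᵢ = 8.281 m³/s

8.28 m³/s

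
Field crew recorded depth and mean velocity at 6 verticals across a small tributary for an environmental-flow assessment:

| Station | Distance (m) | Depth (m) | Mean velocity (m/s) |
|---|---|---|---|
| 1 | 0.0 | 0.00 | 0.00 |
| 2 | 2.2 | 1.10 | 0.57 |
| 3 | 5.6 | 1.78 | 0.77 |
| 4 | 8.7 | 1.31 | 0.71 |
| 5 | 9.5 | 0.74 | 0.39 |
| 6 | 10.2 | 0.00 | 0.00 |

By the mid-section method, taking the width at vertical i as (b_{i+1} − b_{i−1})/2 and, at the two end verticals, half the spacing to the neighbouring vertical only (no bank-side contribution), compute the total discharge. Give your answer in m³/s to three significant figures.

8.24 m³/s

w_2 = (5.6 − 0.0)/2 = 2.8 m; q_2 = 0.57 × 1.10 × 2.8 = 1.756 m³/s
w_3 = (8.7 − 2.2)/2 = 3.25 m; q_3 = 0.77 × 1.78 × 3.25 = 4.454 m³/s
w_4 = (9.5 − 5.6)/2 = 1.95 m; q_4 = 0.71 × 1.31 × 1.95 = 1.814 m³/s
w_5 = (10.2 − 8.7)/2 = 0.75 m; q_5 = 0.39 × 0.74 × 0.75 = 0.2165 m³/s
Stations 1, 6 contribute zero (depth or velocity is 0).
Q = Σ qᵢ = 8.240 m³/s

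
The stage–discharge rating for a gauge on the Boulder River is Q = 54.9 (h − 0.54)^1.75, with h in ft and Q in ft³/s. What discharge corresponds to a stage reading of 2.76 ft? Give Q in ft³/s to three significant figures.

222 ft³/s

Q = 54.9 × (2.76 − 0.54)^1.75 = 54.9 × 2.22^1.75 = 221.7 ft³/s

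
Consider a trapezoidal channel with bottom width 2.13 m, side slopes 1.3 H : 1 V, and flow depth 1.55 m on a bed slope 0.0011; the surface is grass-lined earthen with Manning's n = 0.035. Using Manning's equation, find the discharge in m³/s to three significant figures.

5.64 m³/s

A = (b + z·y)·y = (2.13 + 1.3×1.55)×1.55 = 6.425 m²
P = b + 2y√(1+z²) = 2.13 + 2×1.55×√(1+1.3²) = 7.214 m
R = A/P = 6.425/7.214 = 0.8905 m
Q = (1/n)·A·R^(2/3)·S^(1/2) = (1/0.035) × 6.425 × 0.8905^(2/3) × 0.0011^(1/2) = 5.635 m³/s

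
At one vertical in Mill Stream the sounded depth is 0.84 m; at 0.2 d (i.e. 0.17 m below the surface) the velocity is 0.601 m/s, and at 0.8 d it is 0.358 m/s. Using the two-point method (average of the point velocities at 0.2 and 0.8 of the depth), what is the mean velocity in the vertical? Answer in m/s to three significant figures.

0.480 m/s

v̄ = (0.601 + 0.358) / 2 = 0.4795 m/s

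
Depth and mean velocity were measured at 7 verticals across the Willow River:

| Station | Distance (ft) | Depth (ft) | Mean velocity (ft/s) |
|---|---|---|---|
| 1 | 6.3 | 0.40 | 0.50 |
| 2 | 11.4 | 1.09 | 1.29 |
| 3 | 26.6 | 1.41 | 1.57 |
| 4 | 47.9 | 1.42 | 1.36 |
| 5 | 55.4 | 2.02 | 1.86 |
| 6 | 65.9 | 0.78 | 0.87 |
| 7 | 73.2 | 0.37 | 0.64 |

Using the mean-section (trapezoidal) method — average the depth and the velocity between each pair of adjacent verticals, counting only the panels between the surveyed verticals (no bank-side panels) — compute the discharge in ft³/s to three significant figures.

Panel 1-2: Δb = 5.1 ft, d̄ = (0.40+1.09)/2 = 0.745, v̄ = (0.50+1.29)/2 = 0.895 → q = 5.1×0.745×0.895 = 3.401 ft³/s
Panel 2-3: Δb = 15.2 ft, d̄ = (1.09+1.41)/2 = 1.25, v̄ = (1.29+1.57)/2 = 1.43 → q = 15.2×1.25×1.43 = 27.17 ft³/s
Panel 3-4: Δb = 21.3 ft, d̄ = (1.41+1.42)/2 = 1.415, v̄ = (1.57+1.36)/2 = 1.465 → q = 21.3×1.415×1.465 = 44.15 ft³/s
Panel 4-5: Δb = 7.5 ft, d̄ = (1.42+2.02)/2 = 1.72, v̄ = (1.36+1.86)/2 = 1.61 → q = 7.5×1.72×1.61 = 20.77 ft³/s
Panel 5-6: Δb = 10.5 ft, d̄ = (2.02+0.78)/2 = 1.4, v̄ = (1.86+0.87)/2 = 1.365 → q = 10.5×1.4×1.365 = 20.07 ft³/s
Panel 6-7: Δb = 7.3 ft, d̄ = (0.78+0.37)/2 = 0.575, v̄ = (0.87+0.64)/2 = 0.755 → q = 7.3×0.575×0.755 = 3.169 ft³/s
Q = Σ q = 118.7 ft³/s

119 ft³/s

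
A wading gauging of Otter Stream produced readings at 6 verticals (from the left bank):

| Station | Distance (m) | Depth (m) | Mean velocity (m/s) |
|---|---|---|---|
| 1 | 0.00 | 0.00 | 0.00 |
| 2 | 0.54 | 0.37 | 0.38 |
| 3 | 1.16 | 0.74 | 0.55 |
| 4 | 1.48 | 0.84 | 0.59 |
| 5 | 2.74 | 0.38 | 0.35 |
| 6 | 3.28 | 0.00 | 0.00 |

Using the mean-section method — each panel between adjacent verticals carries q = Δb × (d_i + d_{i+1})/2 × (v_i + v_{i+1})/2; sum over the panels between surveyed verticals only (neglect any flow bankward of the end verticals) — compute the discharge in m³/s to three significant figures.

Panel 1-2: Δb = 0.54 m, d̄ = (0.00+0.37)/2 = 0.185, v̄ = (0.00+0.38)/2 = 0.19 → q = 0.54×0.185×0.19 = 0.01898 m³/s
Panel 2-3: Δb = 0.62 m, d̄ = (0.37+0.74)/2 = 0.555, v̄ = (0.38+0.55)/2 = 0.465 → q = 0.62×0.555×0.465 = 0.1600 m³/s
Panel 3-4: Δb = 0.32 m, d̄ = (0.74+0.84)/2 = 0.79, v̄ = (0.55+0.59)/2 = 0.57 → q = 0.32×0.79×0.57 = 0.1441 m³/s
Panel 4-5: Δb = 1.26 m, d̄ = (0.84+0.38)/2 = 0.61, v̄ = (0.59+0.35)/2 = 0.47 → q = 1.26×0.61×0.47 = 0.3612 m³/s
Panel 5-6: Δb = 0.54 m, d̄ = (0.38+0.00)/2 = 0.19, v̄ = (0.35+0.00)/2 = 0.175 → q = 0.54×0.19×0.175 = 0.01796 m³/s
Q = Σ q = 0.7023 m³/s

0.702 m³/s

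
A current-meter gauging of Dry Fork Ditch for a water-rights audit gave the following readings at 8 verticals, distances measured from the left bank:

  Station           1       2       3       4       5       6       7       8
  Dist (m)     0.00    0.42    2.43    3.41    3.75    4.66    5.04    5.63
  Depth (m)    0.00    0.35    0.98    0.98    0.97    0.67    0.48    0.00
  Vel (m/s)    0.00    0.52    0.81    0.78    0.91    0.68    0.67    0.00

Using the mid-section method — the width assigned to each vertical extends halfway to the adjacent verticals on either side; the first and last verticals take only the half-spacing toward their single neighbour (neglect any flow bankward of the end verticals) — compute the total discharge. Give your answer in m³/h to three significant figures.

w_2 = (2.43 − 0.00)/2 = 1.215 m; q_2 = 0.52 × 0.35 × 1.215 = 0.2211 m³/s
w_3 = (3.41 − 0.42)/2 = 1.495 m; q_3 = 0.81 × 0.98 × 1.495 = 1.187 m³/s
w_4 = (3.75 − 2.43)/2 = 0.66 m; q_4 = 0.78 × 0.98 × 0.66 = 0.5045 m³/s
w_5 = (4.66 − 3.41)/2 = 0.625 m; q_5 = 0.91 × 0.97 × 0.625 = 0.5517 m³/s
w_6 = (5.04 − 3.75)/2 = 0.645 m; q_6 = 0.68 × 0.67 × 0.645 = 0.2939 m³/s
w_7 = (5.63 − 4.66)/2 = 0.485 m; q_7 = 0.67 × 0.48 × 0.485 = 0.1560 m³/s
Stations 1, 8 contribute zero (depth or velocity is 0).
Q = Σ qᵢ = 2.914 m³/s
= 2.914 × 3600 = 10490 m³/h

10500 m³/h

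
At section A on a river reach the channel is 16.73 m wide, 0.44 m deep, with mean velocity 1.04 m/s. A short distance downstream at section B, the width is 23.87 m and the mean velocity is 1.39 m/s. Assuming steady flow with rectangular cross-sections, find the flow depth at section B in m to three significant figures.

Q = A₁V₁ = (16.73×0.44) × 1.04 = 7.656 m³/s
d₂ = Q/(b₂ V₂) = 7.656/(23.87×1.39) = 0.2307 m

0.231 m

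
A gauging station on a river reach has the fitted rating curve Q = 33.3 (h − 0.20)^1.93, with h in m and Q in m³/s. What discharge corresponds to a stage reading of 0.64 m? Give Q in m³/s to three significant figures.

6.83 m³/s

Q = 33.3 × (0.64 − 0.20)^1.93 = 33.3 × 0.44^1.93 = 6.828 m³/s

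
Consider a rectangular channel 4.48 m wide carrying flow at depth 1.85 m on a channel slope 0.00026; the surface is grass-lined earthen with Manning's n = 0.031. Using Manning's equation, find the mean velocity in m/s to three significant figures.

A = b·y = 4.48 × 1.85 = 8.288 m²
P = b + 2y = 4.48 + 2×1.85 = 8.180 m
R = A/P = 8.288/8.180 = 1.013 m
Q = (1/n)·A·R^(2/3)·S^(1/2) = (1/0.031) × 8.288 × 1.013^(2/3) × 0.00026^(1/2) = 4.349 m³/s
V = Q/A = 4.349/8.288 = 0.5247 m/s

0.525 m/s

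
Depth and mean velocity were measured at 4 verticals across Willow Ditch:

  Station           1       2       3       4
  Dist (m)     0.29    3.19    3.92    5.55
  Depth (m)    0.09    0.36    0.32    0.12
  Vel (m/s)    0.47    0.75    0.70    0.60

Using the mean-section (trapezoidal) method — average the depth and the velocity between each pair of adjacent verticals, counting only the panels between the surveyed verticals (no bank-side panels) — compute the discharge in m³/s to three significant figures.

Panel 1-2: Δb = 2.9 m, d̄ = (0.09+0.36)/2 = 0.225, v̄ = (0.47+0.75)/2 = 0.61 → q = 2.9×0.225×0.61 = 0.3980 m³/s
Panel 2-3: Δb = 0.73 m, d̄ = (0.36+0.32)/2 = 0.34, v̄ = (0.75+0.70)/2 = 0.725 → q = 0.73×0.34×0.725 = 0.1799 m³/s
Panel 3-4: Δb = 1.63 m, d̄ = (0.32+0.12)/2 = 0.22, v̄ = (0.70+0.60)/2 = 0.65 → q = 1.63×0.22×0.65 = 0.2331 m³/s
Q = Σ q = 0.8111 m³/s

0.811 m³/s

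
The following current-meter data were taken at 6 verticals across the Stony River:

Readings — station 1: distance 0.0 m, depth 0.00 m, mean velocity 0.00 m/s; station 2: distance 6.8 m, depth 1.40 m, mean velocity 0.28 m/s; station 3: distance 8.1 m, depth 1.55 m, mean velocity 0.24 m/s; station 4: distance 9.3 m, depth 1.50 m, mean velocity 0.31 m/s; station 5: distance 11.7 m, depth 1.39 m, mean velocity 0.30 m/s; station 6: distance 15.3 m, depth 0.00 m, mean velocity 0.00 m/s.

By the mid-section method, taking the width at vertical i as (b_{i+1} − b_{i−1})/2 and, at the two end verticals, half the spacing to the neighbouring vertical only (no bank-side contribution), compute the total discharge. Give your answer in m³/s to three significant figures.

w_2 = (8.1 − 0.0)/2 = 4.05 m; q_2 = 0.28 × 1.40 × 4.05 = 1.588 m³/s
w_3 = (9.3 − 6.8)/2 = 1.25 m; q_3 = 0.24 × 1.55 × 1.25 = 0.4650 m³/s
w_4 = (11.7 − 8.1)/2 = 1.8 m; q_4 = 0.31 × 1.50 × 1.8 = 0.8370 m³/s
w_5 = (15.3 − 9.3)/2 = 3 m; q_5 = 0.30 × 1.39 × 3 = 1.251 m³/s
Stations 1, 6 contribute zero (depth or velocity is 0).
Q = Σ qᵢ = 4.141 m³/s

4.14 m³/s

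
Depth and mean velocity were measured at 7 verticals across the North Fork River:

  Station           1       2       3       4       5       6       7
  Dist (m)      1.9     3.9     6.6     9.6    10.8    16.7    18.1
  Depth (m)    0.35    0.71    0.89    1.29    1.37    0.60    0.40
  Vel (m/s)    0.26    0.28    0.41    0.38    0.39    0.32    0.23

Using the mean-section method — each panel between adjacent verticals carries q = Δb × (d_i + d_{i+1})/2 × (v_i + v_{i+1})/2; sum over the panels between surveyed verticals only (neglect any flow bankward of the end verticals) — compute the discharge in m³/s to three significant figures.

Panel 1-2: Δb = 2 m, d̄ = (0.35+0.71)/2 = 0.53, v̄ = (0.26+0.28)/2 = 0.27 → q = 2×0.53×0.27 = 0.2862 m³/s
Panel 2-3: Δb = 2.7 m, d̄ = (0.71+0.89)/2 = 0.8, v̄ = (0.28+0.41)/2 = 0.345 → q = 2.7×0.8×0.345 = 0.7452 m³/s
Panel 3-4: Δb = 3 m, d̄ = (0.89+1.29)/2 = 1.09, v̄ = (0.41+0.38)/2 = 0.395 → q = 3×1.09×0.395 = 1.292 m³/s
Panel 4-5: Δb = 1.2 m, d̄ = (1.29+1.37)/2 = 1.33, v̄ = (0.38+0.39)/2 = 0.385 → q = 1.2×1.33×0.385 = 0.6145 m³/s
Panel 5-6: Δb = 5.9 m, d̄ = (1.37+0.60)/2 = 0.985, v̄ = (0.39+0.32)/2 = 0.355 → q = 5.9×0.985×0.355 = 2.063 m³/s
Panel 6-7: Δb = 1.4 m, d̄ = (0.60+0.40)/2 = 0.5, v̄ = (0.32+0.23)/2 = 0.275 → q = 1.4×0.5×0.275 = 0.1925 m³/s
Q = Σ q = 5.193 m³/s

5.19 m³/s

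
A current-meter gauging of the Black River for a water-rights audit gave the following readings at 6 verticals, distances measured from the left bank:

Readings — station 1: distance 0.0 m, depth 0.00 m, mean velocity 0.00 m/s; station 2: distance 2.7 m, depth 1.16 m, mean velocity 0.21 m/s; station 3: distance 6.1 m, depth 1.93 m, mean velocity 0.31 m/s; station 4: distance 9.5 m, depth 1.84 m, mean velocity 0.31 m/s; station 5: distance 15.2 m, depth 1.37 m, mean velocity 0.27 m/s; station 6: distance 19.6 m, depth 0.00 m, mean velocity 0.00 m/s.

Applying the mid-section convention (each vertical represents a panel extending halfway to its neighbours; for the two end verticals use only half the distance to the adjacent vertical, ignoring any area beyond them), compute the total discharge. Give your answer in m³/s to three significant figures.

7.24 m³/s

w_2 = (6.1 − 0.0)/2 = 3.05 m; q_2 = 0.21 × 1.16 × 3.05 = 0.7430 m³/s
w_3 = (9.5 − 2.7)/2 = 3.4 m; q_3 = 0.31 × 1.93 × 3.4 = 2.034 m³/s
w_4 = (15.2 − 6.1)/2 = 4.55 m; q_4 = 0.31 × 1.84 × 4.55 = 2.595 m³/s
w_5 = (19.6 − 9.5)/2 = 5.05 m; q_5 = 0.27 × 1.37 × 5.05 = 1.868 m³/s
Stations 1, 6 contribute zero (depth or velocity is 0).
Q = Σ qᵢ = 7.241 m³/s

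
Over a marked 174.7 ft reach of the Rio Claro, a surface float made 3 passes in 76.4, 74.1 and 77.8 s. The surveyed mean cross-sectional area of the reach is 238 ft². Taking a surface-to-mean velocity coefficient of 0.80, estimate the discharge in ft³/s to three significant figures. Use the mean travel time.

437 ft³/s

t̄ = (76.4 + 74.1 + 77.8) / 3 = 76.1 s
v_surface = L / t̄ = 174.7 / 76.1 = 2.296 ft/s
v_mean = 0.80 × 2.296 = 1.837 ft/s
Q = A × v_mean = 238 × 1.837 = 437.1 ft³/s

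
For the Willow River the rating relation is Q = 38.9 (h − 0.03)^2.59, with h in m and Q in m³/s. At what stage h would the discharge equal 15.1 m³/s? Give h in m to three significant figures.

h − h₀ = (Q/C)^(1/b) = (15.1/38.9)^(1/2.59) = 0.6939 m
h = 0.03 + 0.6939 = 0.7239 m

0.724 m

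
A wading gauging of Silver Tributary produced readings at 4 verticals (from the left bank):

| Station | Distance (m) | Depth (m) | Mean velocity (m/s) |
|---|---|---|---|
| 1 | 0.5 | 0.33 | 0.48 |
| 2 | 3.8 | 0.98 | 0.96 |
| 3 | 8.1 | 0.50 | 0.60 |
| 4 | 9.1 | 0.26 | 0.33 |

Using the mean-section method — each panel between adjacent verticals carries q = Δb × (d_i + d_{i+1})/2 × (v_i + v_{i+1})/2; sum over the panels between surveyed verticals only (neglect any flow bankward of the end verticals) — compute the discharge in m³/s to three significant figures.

Panel 1-2: Δb = 3.3 m, d̄ = (0.33+0.98)/2 = 0.655, v̄ = (0.48+0.96)/2 = 0.72 → q = 3.3×0.655×0.72 = 1.556 m³/s
Panel 2-3: Δb = 4.3 m, d̄ = (0.98+0.50)/2 = 0.74, v̄ = (0.96+0.60)/2 = 0.78 → q = 4.3×0.74×0.78 = 2.482 m³/s
Panel 3-4: Δb = 1 m, d̄ = (0.50+0.26)/2 = 0.38, v̄ = (0.60+0.33)/2 = 0.465 → q = 1×0.38×0.465 = 0.1767 m³/s
Q = Σ q = 4.215 m³/s

4.21 m³/s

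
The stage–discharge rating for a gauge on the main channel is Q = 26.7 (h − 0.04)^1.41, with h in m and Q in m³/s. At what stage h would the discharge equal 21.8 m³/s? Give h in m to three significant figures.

h − h₀ = (Q/C)^(1/b) = (21.8/26.7)^(1/1.41) = 0.8661 m
h = 0.04 + 0.8661 = 0.9061 m

0.906 m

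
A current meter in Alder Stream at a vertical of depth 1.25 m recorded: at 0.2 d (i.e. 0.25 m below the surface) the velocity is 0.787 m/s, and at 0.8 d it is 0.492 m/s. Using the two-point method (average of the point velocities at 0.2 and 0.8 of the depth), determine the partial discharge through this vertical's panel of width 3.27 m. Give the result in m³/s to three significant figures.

v̄ = (0.787 + 0.492) / 2 = 0.6395 m/s
q = v̄ × d × w = 0.6395 × 1.25 × 3.27 = 2.614 m³/s

2.61 m³/s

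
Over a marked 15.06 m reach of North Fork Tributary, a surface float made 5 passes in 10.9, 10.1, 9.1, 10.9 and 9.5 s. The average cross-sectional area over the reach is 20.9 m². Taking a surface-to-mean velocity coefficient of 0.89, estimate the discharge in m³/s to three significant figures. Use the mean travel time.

27.7 m³/s

t̄ = (10.9 + 10.1 + 9.1 + 10.9 + 9.5) / 5 = 10.1 s
v_surface = L / t̄ = 15.06 / 10.1 = 1.491 m/s
v_mean = 0.89 × 1.491 = 1.327 m/s
Q = A × v_mean = 20.9 × 1.327 = 27.74 m³/s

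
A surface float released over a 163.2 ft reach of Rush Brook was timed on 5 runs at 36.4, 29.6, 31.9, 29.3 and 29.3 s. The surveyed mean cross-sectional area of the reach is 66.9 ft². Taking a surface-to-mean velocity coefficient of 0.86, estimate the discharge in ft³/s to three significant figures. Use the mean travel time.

t̄ = (36.4 + 29.6 + 31.9 + 29.3 + 29.3) / 5 = 31.3 s
v_surface = L / t̄ = 163.2 / 31.3 = 5.214 ft/s
v_mean = 0.86 × 5.214 = 4.484 ft/s
Q = A × v_mean = 66.9 × 4.484 = 300.0 ft³/s

300 ft³/s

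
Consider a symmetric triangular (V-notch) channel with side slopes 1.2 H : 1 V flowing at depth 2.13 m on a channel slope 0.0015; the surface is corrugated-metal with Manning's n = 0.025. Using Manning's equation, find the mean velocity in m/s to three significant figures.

A = z·y² = 1.2×2.13² = 5.444 m²
P = 2y√(1+z²) = 2×2.13×√(1+1.2²) = 6.654 m
R = A/P = 5.444/6.654 = 0.8182 m
Q = (1/n)·A·R^(2/3)·S^(1/2) = (1/0.025) × 5.444 × 0.8182^(2/3) × 0.0015^(1/2) = 7.378 m³/s
V = Q/A = 7.378/5.444 = 1.355 m/s

1.36 m/s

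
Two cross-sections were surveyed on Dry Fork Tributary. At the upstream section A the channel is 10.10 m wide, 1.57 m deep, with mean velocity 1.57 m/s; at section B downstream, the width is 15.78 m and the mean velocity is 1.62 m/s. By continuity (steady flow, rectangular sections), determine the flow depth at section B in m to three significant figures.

0.974 m

Q = A₁V₁ = (10.10×1.57) × 1.57 = 24.90 m³/s
d₂ = Q/(b₂ V₂) = 24.90/(15.78×1.62) = 0.9739 m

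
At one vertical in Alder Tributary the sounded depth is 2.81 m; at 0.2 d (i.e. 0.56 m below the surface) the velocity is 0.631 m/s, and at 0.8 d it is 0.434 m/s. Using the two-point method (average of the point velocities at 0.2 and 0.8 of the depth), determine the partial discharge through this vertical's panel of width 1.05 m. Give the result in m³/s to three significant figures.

v̄ = (0.631 + 0.434) / 2 = 0.5325 m/s
q = v̄ × d × w = 0.5325 × 2.81 × 1.05 = 1.571 m³/s

1.57 m³/s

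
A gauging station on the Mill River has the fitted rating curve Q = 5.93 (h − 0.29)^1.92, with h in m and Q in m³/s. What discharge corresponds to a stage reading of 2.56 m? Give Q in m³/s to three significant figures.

Q = 5.93 × (2.56 − 0.29)^1.92 = 5.93 × 2.27^1.92 = 28.62 m³/s

28.6 m³/s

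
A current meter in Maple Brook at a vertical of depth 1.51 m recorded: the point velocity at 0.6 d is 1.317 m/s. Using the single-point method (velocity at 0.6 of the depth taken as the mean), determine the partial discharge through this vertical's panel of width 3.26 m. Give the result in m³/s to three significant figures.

6.48 m³/s

v̄ = v₀.₆ = 1.317 m/s
q = v̄ × d × w = 1.317 × 1.51 × 3.26 = 6.483 m³/s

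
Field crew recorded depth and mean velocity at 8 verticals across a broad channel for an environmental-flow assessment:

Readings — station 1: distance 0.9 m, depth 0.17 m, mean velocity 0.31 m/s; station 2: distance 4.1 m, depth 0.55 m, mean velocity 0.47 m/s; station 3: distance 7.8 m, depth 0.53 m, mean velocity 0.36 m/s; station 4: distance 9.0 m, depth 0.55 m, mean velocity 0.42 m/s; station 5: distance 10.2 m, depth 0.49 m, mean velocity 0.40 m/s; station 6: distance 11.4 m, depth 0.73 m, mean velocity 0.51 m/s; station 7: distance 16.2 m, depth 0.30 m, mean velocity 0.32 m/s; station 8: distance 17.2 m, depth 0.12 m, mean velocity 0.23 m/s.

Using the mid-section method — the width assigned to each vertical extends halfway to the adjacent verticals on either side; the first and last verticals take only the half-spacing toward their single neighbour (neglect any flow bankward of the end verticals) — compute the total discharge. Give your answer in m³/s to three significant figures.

3.37 m³/s

w_1 = (4.1 − 0.9)/2 = 1.6 m; q_1 = 0.31 × 0.17 × 1.6 = 0.08432 m³/s
w_2 = (7.8 − 0.9)/2 = 3.45 m; q_2 = 0.47 × 0.55 × 3.45 = 0.8918 m³/s
w_3 = (9.0 − 4.1)/2 = 2.45 m; q_3 = 0.36 × 0.53 × 2.45 = 0.4675 m³/s
w_4 = (10.2 − 7.8)/2 = 1.2 m; q_4 = 0.42 × 0.55 × 1.2 = 0.2772 m³/s
w_5 = (11.4 − 9.0)/2 = 1.2 m; q_5 = 0.40 × 0.49 × 1.2 = 0.2352 m³/s
w_6 = (16.2 − 10.2)/2 = 3 m; q_6 = 0.51 × 0.73 × 3 = 1.117 m³/s
w_7 = (17.2 − 11.4)/2 = 2.9 m; q_7 = 0.32 × 0.30 × 2.9 = 0.2784 m³/s
w_8 = (17.2 − 16.2)/2 = 0.5 m; q_8 = 0.23 × 0.12 × 0.5 = 0.01380 m³/s
Q = Σ qᵢ = 3.365 m³/s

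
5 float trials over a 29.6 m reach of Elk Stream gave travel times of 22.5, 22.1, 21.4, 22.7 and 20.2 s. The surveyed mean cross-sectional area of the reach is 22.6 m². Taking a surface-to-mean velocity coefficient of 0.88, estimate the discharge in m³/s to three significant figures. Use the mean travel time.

t̄ = (22.5 + 22.1 + 21.4 + 22.7 + 20.2) / 5 = 21.78 s
v_surface = L / t̄ = 29.6 / 21.78 = 1.359 m/s
v_mean = 0.88 × 1.359 = 1.196 m/s
Q = A × v_mean = 22.6 × 1.196 = 27.03 m³/s

27.0 m³/s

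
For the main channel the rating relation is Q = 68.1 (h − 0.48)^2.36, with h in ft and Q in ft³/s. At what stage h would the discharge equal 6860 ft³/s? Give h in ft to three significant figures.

h − h₀ = (Q/C)^(1/b) = (6860/68.1)^(1/2.36) = 7.060 ft
h = 0.48 + 7.060 = 7.540 ft

7.54 ft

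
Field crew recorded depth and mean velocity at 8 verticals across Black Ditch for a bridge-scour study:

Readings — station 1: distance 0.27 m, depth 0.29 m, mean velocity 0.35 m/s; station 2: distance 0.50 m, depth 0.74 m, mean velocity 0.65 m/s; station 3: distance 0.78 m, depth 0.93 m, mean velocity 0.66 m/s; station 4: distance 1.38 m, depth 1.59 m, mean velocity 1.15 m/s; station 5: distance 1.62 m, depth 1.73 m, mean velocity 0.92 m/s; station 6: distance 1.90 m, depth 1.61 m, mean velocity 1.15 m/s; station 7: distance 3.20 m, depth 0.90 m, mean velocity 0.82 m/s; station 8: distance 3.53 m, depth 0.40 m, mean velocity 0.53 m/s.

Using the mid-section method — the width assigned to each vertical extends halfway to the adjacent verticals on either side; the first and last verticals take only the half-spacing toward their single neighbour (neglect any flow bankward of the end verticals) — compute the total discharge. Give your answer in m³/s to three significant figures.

3.69 m³/s

w_1 = (0.50 − 0.27)/2 = 0.115 m; q_1 = 0.35 × 0.29 × 0.115 = 0.01167 m³/s
w_2 = (0.78 − 0.27)/2 = 0.255 m; q_2 = 0.65 × 0.74 × 0.255 = 0.1227 m³/s
w_3 = (1.38 − 0.50)/2 = 0.44 m; q_3 = 0.66 × 0.93 × 0.44 = 0.2701 m³/s
w_4 = (1.62 − 0.78)/2 = 0.42 m; q_4 = 1.15 × 1.59 × 0.42 = 0.7680 m³/s
w_5 = (1.90 − 1.38)/2 = 0.26 m; q_5 = 0.92 × 1.73 × 0.26 = 0.4138 m³/s
w_6 = (3.20 − 1.62)/2 = 0.79 m; q_6 = 1.15 × 1.61 × 0.79 = 1.463 m³/s
w_7 = (3.53 − 1.90)/2 = 0.815 m; q_7 = 0.82 × 0.90 × 0.815 = 0.6015 m³/s
w_8 = (3.53 − 3.20)/2 = 0.165 m; q_8 = 0.53 × 0.40 × 0.165 = 0.03498 m³/s
Q = Σ qᵢ = 3.685 m³/s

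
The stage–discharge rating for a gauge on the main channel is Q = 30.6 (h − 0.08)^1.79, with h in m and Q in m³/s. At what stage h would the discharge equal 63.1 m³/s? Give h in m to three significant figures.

h − h₀ = (Q/C)^(1/b) = (63.1/30.6)^(1/1.79) = 1.498 m
h = 0.08 + 1.498 = 1.578 m

1.58 m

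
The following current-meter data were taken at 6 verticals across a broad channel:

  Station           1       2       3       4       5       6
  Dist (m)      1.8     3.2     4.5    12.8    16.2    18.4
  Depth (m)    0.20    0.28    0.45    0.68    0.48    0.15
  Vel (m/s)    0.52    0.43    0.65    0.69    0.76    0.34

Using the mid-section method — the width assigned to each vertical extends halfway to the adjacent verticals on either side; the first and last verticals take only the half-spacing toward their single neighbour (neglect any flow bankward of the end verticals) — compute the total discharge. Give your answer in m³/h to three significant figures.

w_1 = (3.2 − 1.8)/2 = 0.7 m; q_1 = 0.52 × 0.20 × 0.7 = 0.07280 m³/s
w_2 = (4.5 − 1.8)/2 = 1.35 m; q_2 = 0.43 × 0.28 × 1.35 = 0.1625 m³/s
w_3 = (12.8 − 3.2)/2 = 4.8 m; q_3 = 0.65 × 0.45 × 4.8 = 1.404 m³/s
w_4 = (16.2 − 4.5)/2 = 5.85 m; q_4 = 0.69 × 0.68 × 5.85 = 2.745 m³/s
w_5 = (18.4 − 12.8)/2 = 2.8 m; q_5 = 0.76 × 0.48 × 2.8 = 1.021 m³/s
w_6 = (18.4 − 16.2)/2 = 1.1 m; q_6 = 0.34 × 0.15 × 1.1 = 0.05610 m³/s
Q = Σ qᵢ = 5.462 m³/s
= 5.462 × 3600 = 19660 m³/h

19700 m³/h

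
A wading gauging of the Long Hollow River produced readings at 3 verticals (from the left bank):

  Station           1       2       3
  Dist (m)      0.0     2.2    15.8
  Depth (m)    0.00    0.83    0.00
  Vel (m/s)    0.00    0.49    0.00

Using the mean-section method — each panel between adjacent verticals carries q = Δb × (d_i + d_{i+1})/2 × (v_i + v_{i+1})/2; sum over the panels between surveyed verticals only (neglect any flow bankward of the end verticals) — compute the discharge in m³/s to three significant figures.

1.61 m³/s

Panel 1-2: Δb = 2.2 m, d̄ = (0.00+0.83)/2 = 0.415, v̄ = (0.00+0.49)/2 = 0.245 → q = 2.2×0.415×0.245 = 0.2237 m³/s
Panel 2-3: Δb = 13.6 m, d̄ = (0.83+0.00)/2 = 0.415, v̄ = (0.49+0.00)/2 = 0.245 → q = 13.6×0.415×0.245 = 1.383 m³/s
Q = Σ q = 1.606 m³/s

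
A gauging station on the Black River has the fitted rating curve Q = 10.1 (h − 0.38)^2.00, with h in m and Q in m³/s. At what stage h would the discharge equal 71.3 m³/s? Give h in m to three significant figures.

3.04 m

h − h₀ = (Q/C)^(1/b) = (71.3/10.1)^(1/2.00) = 2.657 m
h = 0.38 + 2.657 = 3.037 m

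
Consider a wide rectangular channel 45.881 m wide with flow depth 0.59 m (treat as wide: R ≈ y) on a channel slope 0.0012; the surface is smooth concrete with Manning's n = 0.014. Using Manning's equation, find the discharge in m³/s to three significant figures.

47.1 m³/s

A = b·y = 45.881 × 0.59 = 27.07 m²
Wide channel: R ≈ y = 0.59 m
Q = (1/n)·A·R^(2/3)·S^(1/2) = (1/0.014) × 27.07 × 0.5900^(2/3) × 0.0012^(1/2) = 47.12 m³/s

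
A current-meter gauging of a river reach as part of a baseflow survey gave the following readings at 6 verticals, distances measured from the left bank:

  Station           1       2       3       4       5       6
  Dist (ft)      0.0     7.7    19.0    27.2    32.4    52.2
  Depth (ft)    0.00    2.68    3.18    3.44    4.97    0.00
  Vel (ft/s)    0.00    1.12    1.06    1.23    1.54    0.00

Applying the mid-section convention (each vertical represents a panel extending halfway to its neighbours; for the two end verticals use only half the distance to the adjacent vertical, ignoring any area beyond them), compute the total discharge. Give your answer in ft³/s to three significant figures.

w_2 = (19.0 − 0.0)/2 = 9.5 ft; q_2 = 1.12 × 2.68 × 9.5 = 28.52 ft³/s
w_3 = (27.2 − 7.7)/2 = 9.75 ft; q_3 = 1.06 × 3.18 × 9.75 = 32.87 ft³/s
w_4 = (32.4 − 19.0)/2 = 6.7 ft; q_4 = 1.23 × 3.44 × 6.7 = 28.35 ft³/s
w_5 = (52.2 − 27.2)/2 = 12.5 ft; q_5 = 1.54 × 4.97 × 12.5 = 95.67 ft³/s
Stations 1, 6 contribute zero (depth or velocity is 0).
Q = Σ qᵢ = 185.4 ft³/s

185 ft³/s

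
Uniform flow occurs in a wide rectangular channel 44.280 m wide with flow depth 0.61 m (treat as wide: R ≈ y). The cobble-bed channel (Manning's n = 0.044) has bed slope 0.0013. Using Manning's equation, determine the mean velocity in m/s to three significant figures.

0.589 m/s

A = b·y = 44.280 × 0.61 = 27.01 m²
Wide channel: R ≈ y = 0.61 m
Q = (1/n)·A·R^(2/3)·S^(1/2) = (1/0.044) × 27.01 × 0.6100^(2/3) × 0.0013^(1/2) = 15.92 m³/s
V = Q/A = 15.92/27.01 = 0.5894 m/s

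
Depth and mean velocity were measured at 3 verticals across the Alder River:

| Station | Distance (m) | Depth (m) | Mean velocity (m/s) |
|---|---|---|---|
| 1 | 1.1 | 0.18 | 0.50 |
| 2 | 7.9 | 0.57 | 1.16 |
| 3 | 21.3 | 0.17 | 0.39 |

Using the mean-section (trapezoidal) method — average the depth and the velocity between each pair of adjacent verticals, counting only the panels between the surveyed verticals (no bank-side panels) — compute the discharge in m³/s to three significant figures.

Panel 1-2: Δb = 6.8 m, d̄ = (0.18+0.57)/2 = 0.375, v̄ = (0.50+1.16)/2 = 0.83 → q = 6.8×0.375×0.83 = 2.117 m³/s
Panel 2-3: Δb = 13.4 m, d̄ = (0.57+0.17)/2 = 0.37, v̄ = (1.16+0.39)/2 = 0.775 → q = 13.4×0.37×0.775 = 3.842 m³/s
Q = Σ q = 5.959 m³/s

5.96 m³/s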